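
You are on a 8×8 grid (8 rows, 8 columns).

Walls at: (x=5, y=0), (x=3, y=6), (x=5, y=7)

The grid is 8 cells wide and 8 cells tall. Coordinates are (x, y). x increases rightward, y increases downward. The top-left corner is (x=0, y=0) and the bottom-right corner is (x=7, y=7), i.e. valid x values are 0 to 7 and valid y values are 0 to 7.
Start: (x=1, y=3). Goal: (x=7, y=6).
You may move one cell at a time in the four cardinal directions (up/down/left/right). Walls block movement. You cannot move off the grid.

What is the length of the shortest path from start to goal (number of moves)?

BFS from (x=1, y=3) until reaching (x=7, y=6):
  Distance 0: (x=1, y=3)
  Distance 1: (x=1, y=2), (x=0, y=3), (x=2, y=3), (x=1, y=4)
  Distance 2: (x=1, y=1), (x=0, y=2), (x=2, y=2), (x=3, y=3), (x=0, y=4), (x=2, y=4), (x=1, y=5)
  Distance 3: (x=1, y=0), (x=0, y=1), (x=2, y=1), (x=3, y=2), (x=4, y=3), (x=3, y=4), (x=0, y=5), (x=2, y=5), (x=1, y=6)
  Distance 4: (x=0, y=0), (x=2, y=0), (x=3, y=1), (x=4, y=2), (x=5, y=3), (x=4, y=4), (x=3, y=5), (x=0, y=6), (x=2, y=6), (x=1, y=7)
  Distance 5: (x=3, y=0), (x=4, y=1), (x=5, y=2), (x=6, y=3), (x=5, y=4), (x=4, y=5), (x=0, y=7), (x=2, y=7)
  Distance 6: (x=4, y=0), (x=5, y=1), (x=6, y=2), (x=7, y=3), (x=6, y=4), (x=5, y=5), (x=4, y=6), (x=3, y=7)
  Distance 7: (x=6, y=1), (x=7, y=2), (x=7, y=4), (x=6, y=5), (x=5, y=6), (x=4, y=7)
  Distance 8: (x=6, y=0), (x=7, y=1), (x=7, y=5), (x=6, y=6)
  Distance 9: (x=7, y=0), (x=7, y=6), (x=6, y=7)  <- goal reached here
One shortest path (9 moves): (x=1, y=3) -> (x=2, y=3) -> (x=3, y=3) -> (x=4, y=3) -> (x=5, y=3) -> (x=6, y=3) -> (x=7, y=3) -> (x=7, y=4) -> (x=7, y=5) -> (x=7, y=6)

Answer: Shortest path length: 9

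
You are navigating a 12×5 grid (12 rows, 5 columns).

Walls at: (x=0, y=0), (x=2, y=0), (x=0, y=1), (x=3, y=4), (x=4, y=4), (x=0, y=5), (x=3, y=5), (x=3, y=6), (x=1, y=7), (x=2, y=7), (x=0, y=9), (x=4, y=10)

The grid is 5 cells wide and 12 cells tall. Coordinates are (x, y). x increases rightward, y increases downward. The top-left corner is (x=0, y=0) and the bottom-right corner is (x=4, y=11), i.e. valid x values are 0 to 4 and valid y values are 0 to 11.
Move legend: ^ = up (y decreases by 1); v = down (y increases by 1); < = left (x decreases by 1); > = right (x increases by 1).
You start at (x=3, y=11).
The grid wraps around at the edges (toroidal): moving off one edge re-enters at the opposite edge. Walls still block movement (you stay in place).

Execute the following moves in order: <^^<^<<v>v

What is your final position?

Answer: Final position: (x=4, y=9)

Derivation:
Start: (x=3, y=11)
  < (left): (x=3, y=11) -> (x=2, y=11)
  ^ (up): (x=2, y=11) -> (x=2, y=10)
  ^ (up): (x=2, y=10) -> (x=2, y=9)
  < (left): (x=2, y=9) -> (x=1, y=9)
  ^ (up): (x=1, y=9) -> (x=1, y=8)
  < (left): (x=1, y=8) -> (x=0, y=8)
  < (left): (x=0, y=8) -> (x=4, y=8)
  v (down): (x=4, y=8) -> (x=4, y=9)
  > (right): blocked, stay at (x=4, y=9)
  v (down): blocked, stay at (x=4, y=9)
Final: (x=4, y=9)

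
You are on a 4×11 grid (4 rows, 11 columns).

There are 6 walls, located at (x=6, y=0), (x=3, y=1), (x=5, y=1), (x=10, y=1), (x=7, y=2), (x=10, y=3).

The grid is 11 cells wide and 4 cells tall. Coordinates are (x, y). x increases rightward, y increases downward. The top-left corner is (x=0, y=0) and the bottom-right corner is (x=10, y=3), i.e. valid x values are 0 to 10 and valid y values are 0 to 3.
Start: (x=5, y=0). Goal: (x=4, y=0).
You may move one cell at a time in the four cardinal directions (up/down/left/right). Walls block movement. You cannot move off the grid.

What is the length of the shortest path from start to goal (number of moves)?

Answer: Shortest path length: 1

Derivation:
BFS from (x=5, y=0) until reaching (x=4, y=0):
  Distance 0: (x=5, y=0)
  Distance 1: (x=4, y=0)  <- goal reached here
One shortest path (1 moves): (x=5, y=0) -> (x=4, y=0)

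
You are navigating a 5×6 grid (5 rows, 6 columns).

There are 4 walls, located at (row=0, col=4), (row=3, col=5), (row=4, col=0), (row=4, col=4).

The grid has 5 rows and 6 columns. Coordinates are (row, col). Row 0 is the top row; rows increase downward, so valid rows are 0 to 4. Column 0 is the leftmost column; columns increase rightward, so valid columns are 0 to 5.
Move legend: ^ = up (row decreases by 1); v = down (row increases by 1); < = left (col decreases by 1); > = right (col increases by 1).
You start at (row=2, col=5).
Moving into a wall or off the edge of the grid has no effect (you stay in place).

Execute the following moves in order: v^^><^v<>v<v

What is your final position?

Answer: Final position: (row=3, col=4)

Derivation:
Start: (row=2, col=5)
  v (down): blocked, stay at (row=2, col=5)
  ^ (up): (row=2, col=5) -> (row=1, col=5)
  ^ (up): (row=1, col=5) -> (row=0, col=5)
  > (right): blocked, stay at (row=0, col=5)
  < (left): blocked, stay at (row=0, col=5)
  ^ (up): blocked, stay at (row=0, col=5)
  v (down): (row=0, col=5) -> (row=1, col=5)
  < (left): (row=1, col=5) -> (row=1, col=4)
  > (right): (row=1, col=4) -> (row=1, col=5)
  v (down): (row=1, col=5) -> (row=2, col=5)
  < (left): (row=2, col=5) -> (row=2, col=4)
  v (down): (row=2, col=4) -> (row=3, col=4)
Final: (row=3, col=4)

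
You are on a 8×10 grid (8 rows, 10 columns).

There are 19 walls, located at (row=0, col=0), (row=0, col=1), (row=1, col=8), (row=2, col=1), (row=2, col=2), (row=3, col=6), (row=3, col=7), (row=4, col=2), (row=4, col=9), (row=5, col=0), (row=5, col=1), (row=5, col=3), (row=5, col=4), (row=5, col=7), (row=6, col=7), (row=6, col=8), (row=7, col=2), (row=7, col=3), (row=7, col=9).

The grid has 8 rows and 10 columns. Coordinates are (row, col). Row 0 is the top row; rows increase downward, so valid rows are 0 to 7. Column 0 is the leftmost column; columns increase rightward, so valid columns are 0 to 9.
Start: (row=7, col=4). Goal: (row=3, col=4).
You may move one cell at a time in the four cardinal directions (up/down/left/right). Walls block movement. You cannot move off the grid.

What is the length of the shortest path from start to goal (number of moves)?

BFS from (row=7, col=4) until reaching (row=3, col=4):
  Distance 0: (row=7, col=4)
  Distance 1: (row=6, col=4), (row=7, col=5)
  Distance 2: (row=6, col=3), (row=6, col=5), (row=7, col=6)
  Distance 3: (row=5, col=5), (row=6, col=2), (row=6, col=6), (row=7, col=7)
  Distance 4: (row=4, col=5), (row=5, col=2), (row=5, col=6), (row=6, col=1), (row=7, col=8)
  Distance 5: (row=3, col=5), (row=4, col=4), (row=4, col=6), (row=6, col=0), (row=7, col=1)
  Distance 6: (row=2, col=5), (row=3, col=4), (row=4, col=3), (row=4, col=7), (row=7, col=0)  <- goal reached here
One shortest path (6 moves): (row=7, col=4) -> (row=7, col=5) -> (row=6, col=5) -> (row=5, col=5) -> (row=4, col=5) -> (row=4, col=4) -> (row=3, col=4)

Answer: Shortest path length: 6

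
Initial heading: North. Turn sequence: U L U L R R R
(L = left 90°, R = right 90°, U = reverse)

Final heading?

Start: North
  U (U-turn (180°)) -> South
  L (left (90° counter-clockwise)) -> East
  U (U-turn (180°)) -> West
  L (left (90° counter-clockwise)) -> South
  R (right (90° clockwise)) -> West
  R (right (90° clockwise)) -> North
  R (right (90° clockwise)) -> East
Final: East

Answer: Final heading: East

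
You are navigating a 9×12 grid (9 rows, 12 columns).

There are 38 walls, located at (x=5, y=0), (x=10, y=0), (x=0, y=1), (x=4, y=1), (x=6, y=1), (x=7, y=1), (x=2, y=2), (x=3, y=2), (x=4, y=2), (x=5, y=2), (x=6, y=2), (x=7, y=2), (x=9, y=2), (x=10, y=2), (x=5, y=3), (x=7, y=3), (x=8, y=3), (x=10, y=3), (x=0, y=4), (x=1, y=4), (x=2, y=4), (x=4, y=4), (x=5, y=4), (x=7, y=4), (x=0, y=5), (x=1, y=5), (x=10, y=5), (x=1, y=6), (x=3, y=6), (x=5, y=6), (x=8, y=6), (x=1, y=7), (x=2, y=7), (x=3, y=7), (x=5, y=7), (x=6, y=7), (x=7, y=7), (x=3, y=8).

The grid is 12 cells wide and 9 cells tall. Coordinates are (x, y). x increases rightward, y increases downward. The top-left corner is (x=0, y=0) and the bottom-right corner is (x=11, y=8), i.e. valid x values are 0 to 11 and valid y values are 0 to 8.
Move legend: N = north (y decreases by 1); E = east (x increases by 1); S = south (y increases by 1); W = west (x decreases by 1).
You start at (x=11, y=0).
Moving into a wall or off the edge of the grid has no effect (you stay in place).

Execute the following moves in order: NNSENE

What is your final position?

Start: (x=11, y=0)
  N (north): blocked, stay at (x=11, y=0)
  N (north): blocked, stay at (x=11, y=0)
  S (south): (x=11, y=0) -> (x=11, y=1)
  E (east): blocked, stay at (x=11, y=1)
  N (north): (x=11, y=1) -> (x=11, y=0)
  E (east): blocked, stay at (x=11, y=0)
Final: (x=11, y=0)

Answer: Final position: (x=11, y=0)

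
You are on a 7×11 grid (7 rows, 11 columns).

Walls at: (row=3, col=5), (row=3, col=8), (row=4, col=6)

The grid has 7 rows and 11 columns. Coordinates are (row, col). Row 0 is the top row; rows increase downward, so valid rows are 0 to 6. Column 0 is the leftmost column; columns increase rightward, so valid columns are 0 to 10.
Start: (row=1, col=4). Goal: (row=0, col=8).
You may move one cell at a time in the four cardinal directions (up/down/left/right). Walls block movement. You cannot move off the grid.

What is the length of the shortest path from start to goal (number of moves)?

BFS from (row=1, col=4) until reaching (row=0, col=8):
  Distance 0: (row=1, col=4)
  Distance 1: (row=0, col=4), (row=1, col=3), (row=1, col=5), (row=2, col=4)
  Distance 2: (row=0, col=3), (row=0, col=5), (row=1, col=2), (row=1, col=6), (row=2, col=3), (row=2, col=5), (row=3, col=4)
  Distance 3: (row=0, col=2), (row=0, col=6), (row=1, col=1), (row=1, col=7), (row=2, col=2), (row=2, col=6), (row=3, col=3), (row=4, col=4)
  Distance 4: (row=0, col=1), (row=0, col=7), (row=1, col=0), (row=1, col=8), (row=2, col=1), (row=2, col=7), (row=3, col=2), (row=3, col=6), (row=4, col=3), (row=4, col=5), (row=5, col=4)
  Distance 5: (row=0, col=0), (row=0, col=8), (row=1, col=9), (row=2, col=0), (row=2, col=8), (row=3, col=1), (row=3, col=7), (row=4, col=2), (row=5, col=3), (row=5, col=5), (row=6, col=4)  <- goal reached here
One shortest path (5 moves): (row=1, col=4) -> (row=1, col=5) -> (row=1, col=6) -> (row=1, col=7) -> (row=1, col=8) -> (row=0, col=8)

Answer: Shortest path length: 5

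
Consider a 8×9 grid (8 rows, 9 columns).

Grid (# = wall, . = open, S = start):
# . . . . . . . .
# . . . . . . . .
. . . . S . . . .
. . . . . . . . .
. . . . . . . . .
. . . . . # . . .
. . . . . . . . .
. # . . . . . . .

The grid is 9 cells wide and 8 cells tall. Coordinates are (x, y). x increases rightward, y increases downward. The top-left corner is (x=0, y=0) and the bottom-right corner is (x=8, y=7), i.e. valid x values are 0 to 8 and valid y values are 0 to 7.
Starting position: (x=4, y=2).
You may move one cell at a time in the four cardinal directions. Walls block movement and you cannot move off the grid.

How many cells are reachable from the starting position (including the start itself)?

Answer: Reachable cells: 68

Derivation:
BFS flood-fill from (x=4, y=2):
  Distance 0: (x=4, y=2)
  Distance 1: (x=4, y=1), (x=3, y=2), (x=5, y=2), (x=4, y=3)
  Distance 2: (x=4, y=0), (x=3, y=1), (x=5, y=1), (x=2, y=2), (x=6, y=2), (x=3, y=3), (x=5, y=3), (x=4, y=4)
  Distance 3: (x=3, y=0), (x=5, y=0), (x=2, y=1), (x=6, y=1), (x=1, y=2), (x=7, y=2), (x=2, y=3), (x=6, y=3), (x=3, y=4), (x=5, y=4), (x=4, y=5)
  Distance 4: (x=2, y=0), (x=6, y=0), (x=1, y=1), (x=7, y=1), (x=0, y=2), (x=8, y=2), (x=1, y=3), (x=7, y=3), (x=2, y=4), (x=6, y=4), (x=3, y=5), (x=4, y=6)
  Distance 5: (x=1, y=0), (x=7, y=0), (x=8, y=1), (x=0, y=3), (x=8, y=3), (x=1, y=4), (x=7, y=4), (x=2, y=5), (x=6, y=5), (x=3, y=6), (x=5, y=6), (x=4, y=7)
  Distance 6: (x=8, y=0), (x=0, y=4), (x=8, y=4), (x=1, y=5), (x=7, y=5), (x=2, y=6), (x=6, y=6), (x=3, y=7), (x=5, y=7)
  Distance 7: (x=0, y=5), (x=8, y=5), (x=1, y=6), (x=7, y=6), (x=2, y=7), (x=6, y=7)
  Distance 8: (x=0, y=6), (x=8, y=6), (x=7, y=7)
  Distance 9: (x=0, y=7), (x=8, y=7)
Total reachable: 68 (grid has 68 open cells total)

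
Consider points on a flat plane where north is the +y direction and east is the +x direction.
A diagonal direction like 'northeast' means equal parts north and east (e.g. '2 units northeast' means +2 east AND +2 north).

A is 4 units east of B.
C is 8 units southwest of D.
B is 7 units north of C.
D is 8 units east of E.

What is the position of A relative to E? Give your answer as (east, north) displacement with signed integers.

Place E at the origin (east=0, north=0).
  D is 8 units east of E: delta (east=+8, north=+0); D at (east=8, north=0).
  C is 8 units southwest of D: delta (east=-8, north=-8); C at (east=0, north=-8).
  B is 7 units north of C: delta (east=+0, north=+7); B at (east=0, north=-1).
  A is 4 units east of B: delta (east=+4, north=+0); A at (east=4, north=-1).
Therefore A relative to E: (east=4, north=-1).

Answer: A is at (east=4, north=-1) relative to E.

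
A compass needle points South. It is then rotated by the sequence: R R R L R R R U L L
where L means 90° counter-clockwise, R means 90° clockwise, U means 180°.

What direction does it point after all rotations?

Answer: Final heading: West

Derivation:
Start: South
  R (right (90° clockwise)) -> West
  R (right (90° clockwise)) -> North
  R (right (90° clockwise)) -> East
  L (left (90° counter-clockwise)) -> North
  R (right (90° clockwise)) -> East
  R (right (90° clockwise)) -> South
  R (right (90° clockwise)) -> West
  U (U-turn (180°)) -> East
  L (left (90° counter-clockwise)) -> North
  L (left (90° counter-clockwise)) -> West
Final: West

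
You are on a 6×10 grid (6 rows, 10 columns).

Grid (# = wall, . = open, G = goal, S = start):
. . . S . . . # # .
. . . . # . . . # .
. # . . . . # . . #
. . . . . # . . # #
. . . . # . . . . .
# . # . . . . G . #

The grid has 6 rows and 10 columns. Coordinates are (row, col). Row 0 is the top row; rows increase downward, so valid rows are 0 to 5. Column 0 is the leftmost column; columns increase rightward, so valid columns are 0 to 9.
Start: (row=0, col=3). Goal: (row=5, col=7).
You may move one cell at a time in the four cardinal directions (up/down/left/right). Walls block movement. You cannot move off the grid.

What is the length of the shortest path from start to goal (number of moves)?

Answer: Shortest path length: 9

Derivation:
BFS from (row=0, col=3) until reaching (row=5, col=7):
  Distance 0: (row=0, col=3)
  Distance 1: (row=0, col=2), (row=0, col=4), (row=1, col=3)
  Distance 2: (row=0, col=1), (row=0, col=5), (row=1, col=2), (row=2, col=3)
  Distance 3: (row=0, col=0), (row=0, col=6), (row=1, col=1), (row=1, col=5), (row=2, col=2), (row=2, col=4), (row=3, col=3)
  Distance 4: (row=1, col=0), (row=1, col=6), (row=2, col=5), (row=3, col=2), (row=3, col=4), (row=4, col=3)
  Distance 5: (row=1, col=7), (row=2, col=0), (row=3, col=1), (row=4, col=2), (row=5, col=3)
  Distance 6: (row=2, col=7), (row=3, col=0), (row=4, col=1), (row=5, col=4)
  Distance 7: (row=2, col=8), (row=3, col=7), (row=4, col=0), (row=5, col=1), (row=5, col=5)
  Distance 8: (row=3, col=6), (row=4, col=5), (row=4, col=7), (row=5, col=6)
  Distance 9: (row=4, col=6), (row=4, col=8), (row=5, col=7)  <- goal reached here
One shortest path (9 moves): (row=0, col=3) -> (row=0, col=4) -> (row=0, col=5) -> (row=0, col=6) -> (row=1, col=6) -> (row=1, col=7) -> (row=2, col=7) -> (row=3, col=7) -> (row=4, col=7) -> (row=5, col=7)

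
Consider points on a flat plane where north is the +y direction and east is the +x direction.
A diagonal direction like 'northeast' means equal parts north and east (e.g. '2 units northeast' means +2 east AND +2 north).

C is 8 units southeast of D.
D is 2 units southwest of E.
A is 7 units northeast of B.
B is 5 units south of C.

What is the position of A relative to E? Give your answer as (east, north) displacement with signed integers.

Answer: A is at (east=13, north=-8) relative to E.

Derivation:
Place E at the origin (east=0, north=0).
  D is 2 units southwest of E: delta (east=-2, north=-2); D at (east=-2, north=-2).
  C is 8 units southeast of D: delta (east=+8, north=-8); C at (east=6, north=-10).
  B is 5 units south of C: delta (east=+0, north=-5); B at (east=6, north=-15).
  A is 7 units northeast of B: delta (east=+7, north=+7); A at (east=13, north=-8).
Therefore A relative to E: (east=13, north=-8).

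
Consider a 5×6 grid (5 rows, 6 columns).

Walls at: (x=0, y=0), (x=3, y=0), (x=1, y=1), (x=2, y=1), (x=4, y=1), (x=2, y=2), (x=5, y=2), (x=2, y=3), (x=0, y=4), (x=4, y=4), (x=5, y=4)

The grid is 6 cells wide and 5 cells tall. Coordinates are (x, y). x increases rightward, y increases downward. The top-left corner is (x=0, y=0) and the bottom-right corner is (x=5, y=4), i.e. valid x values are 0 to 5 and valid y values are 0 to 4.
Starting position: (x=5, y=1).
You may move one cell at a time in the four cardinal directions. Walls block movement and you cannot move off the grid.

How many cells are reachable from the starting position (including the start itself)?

BFS flood-fill from (x=5, y=1):
  Distance 0: (x=5, y=1)
  Distance 1: (x=5, y=0)
  Distance 2: (x=4, y=0)
Total reachable: 3 (grid has 19 open cells total)

Answer: Reachable cells: 3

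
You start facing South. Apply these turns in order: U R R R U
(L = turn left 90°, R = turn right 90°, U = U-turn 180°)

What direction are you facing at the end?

Answer: Final heading: East

Derivation:
Start: South
  U (U-turn (180°)) -> North
  R (right (90° clockwise)) -> East
  R (right (90° clockwise)) -> South
  R (right (90° clockwise)) -> West
  U (U-turn (180°)) -> East
Final: East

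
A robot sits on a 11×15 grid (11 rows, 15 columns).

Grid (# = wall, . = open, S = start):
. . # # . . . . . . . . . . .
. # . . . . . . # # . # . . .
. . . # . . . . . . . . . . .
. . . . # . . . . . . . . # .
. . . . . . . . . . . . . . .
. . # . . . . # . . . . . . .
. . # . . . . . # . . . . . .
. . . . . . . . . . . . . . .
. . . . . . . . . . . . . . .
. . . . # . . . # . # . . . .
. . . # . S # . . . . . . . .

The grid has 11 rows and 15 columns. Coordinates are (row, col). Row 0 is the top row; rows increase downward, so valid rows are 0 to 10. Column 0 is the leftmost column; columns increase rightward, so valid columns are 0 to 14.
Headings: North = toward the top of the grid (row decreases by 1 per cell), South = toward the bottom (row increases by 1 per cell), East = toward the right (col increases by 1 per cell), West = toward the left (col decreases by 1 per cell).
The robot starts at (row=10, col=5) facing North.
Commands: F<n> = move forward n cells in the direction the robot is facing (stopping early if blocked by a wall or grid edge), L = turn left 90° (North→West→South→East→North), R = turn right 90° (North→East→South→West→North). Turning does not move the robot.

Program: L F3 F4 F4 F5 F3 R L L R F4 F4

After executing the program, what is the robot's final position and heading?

Start: (row=10, col=5), facing North
  L: turn left, now facing West
  F3: move forward 1/3 (blocked), now at (row=10, col=4)
  F4: move forward 0/4 (blocked), now at (row=10, col=4)
  F4: move forward 0/4 (blocked), now at (row=10, col=4)
  F5: move forward 0/5 (blocked), now at (row=10, col=4)
  F3: move forward 0/3 (blocked), now at (row=10, col=4)
  R: turn right, now facing North
  L: turn left, now facing West
  L: turn left, now facing South
  R: turn right, now facing West
  F4: move forward 0/4 (blocked), now at (row=10, col=4)
  F4: move forward 0/4 (blocked), now at (row=10, col=4)
Final: (row=10, col=4), facing West

Answer: Final position: (row=10, col=4), facing West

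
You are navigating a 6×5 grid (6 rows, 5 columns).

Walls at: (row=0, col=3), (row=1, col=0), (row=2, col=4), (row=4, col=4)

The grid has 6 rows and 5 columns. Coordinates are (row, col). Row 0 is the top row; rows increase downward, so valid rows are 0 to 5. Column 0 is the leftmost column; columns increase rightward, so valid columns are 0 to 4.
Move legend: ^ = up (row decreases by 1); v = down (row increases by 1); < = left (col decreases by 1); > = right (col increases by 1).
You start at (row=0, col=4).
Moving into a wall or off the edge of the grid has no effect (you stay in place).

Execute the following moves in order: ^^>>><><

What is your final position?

Answer: Final position: (row=0, col=4)

Derivation:
Start: (row=0, col=4)
  ^ (up): blocked, stay at (row=0, col=4)
  ^ (up): blocked, stay at (row=0, col=4)
  [×3]> (right): blocked, stay at (row=0, col=4)
  < (left): blocked, stay at (row=0, col=4)
  > (right): blocked, stay at (row=0, col=4)
  < (left): blocked, stay at (row=0, col=4)
Final: (row=0, col=4)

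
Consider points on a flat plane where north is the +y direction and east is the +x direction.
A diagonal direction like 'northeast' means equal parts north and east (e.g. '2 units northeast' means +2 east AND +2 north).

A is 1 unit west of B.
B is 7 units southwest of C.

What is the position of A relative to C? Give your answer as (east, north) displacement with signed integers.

Place C at the origin (east=0, north=0).
  B is 7 units southwest of C: delta (east=-7, north=-7); B at (east=-7, north=-7).
  A is 1 unit west of B: delta (east=-1, north=+0); A at (east=-8, north=-7).
Therefore A relative to C: (east=-8, north=-7).

Answer: A is at (east=-8, north=-7) relative to C.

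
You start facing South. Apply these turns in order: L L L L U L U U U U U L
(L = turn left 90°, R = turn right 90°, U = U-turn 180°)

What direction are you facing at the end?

Answer: Final heading: North

Derivation:
Start: South
  L (left (90° counter-clockwise)) -> East
  L (left (90° counter-clockwise)) -> North
  L (left (90° counter-clockwise)) -> West
  L (left (90° counter-clockwise)) -> South
  U (U-turn (180°)) -> North
  L (left (90° counter-clockwise)) -> West
  U (U-turn (180°)) -> East
  U (U-turn (180°)) -> West
  U (U-turn (180°)) -> East
  U (U-turn (180°)) -> West
  U (U-turn (180°)) -> East
  L (left (90° counter-clockwise)) -> North
Final: North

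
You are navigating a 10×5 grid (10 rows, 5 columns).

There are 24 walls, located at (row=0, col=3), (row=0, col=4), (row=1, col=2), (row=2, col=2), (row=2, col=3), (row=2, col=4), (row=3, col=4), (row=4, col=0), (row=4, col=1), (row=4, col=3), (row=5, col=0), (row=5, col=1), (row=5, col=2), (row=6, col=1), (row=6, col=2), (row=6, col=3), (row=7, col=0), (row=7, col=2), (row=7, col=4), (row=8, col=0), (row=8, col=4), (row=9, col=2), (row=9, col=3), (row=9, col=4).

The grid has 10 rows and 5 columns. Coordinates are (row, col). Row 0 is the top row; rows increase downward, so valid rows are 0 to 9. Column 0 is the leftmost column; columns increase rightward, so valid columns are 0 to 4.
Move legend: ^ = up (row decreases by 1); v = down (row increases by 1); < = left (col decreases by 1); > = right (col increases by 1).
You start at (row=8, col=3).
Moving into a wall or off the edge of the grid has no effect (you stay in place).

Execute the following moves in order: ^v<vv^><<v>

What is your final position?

Start: (row=8, col=3)
  ^ (up): (row=8, col=3) -> (row=7, col=3)
  v (down): (row=7, col=3) -> (row=8, col=3)
  < (left): (row=8, col=3) -> (row=8, col=2)
  v (down): blocked, stay at (row=8, col=2)
  v (down): blocked, stay at (row=8, col=2)
  ^ (up): blocked, stay at (row=8, col=2)
  > (right): (row=8, col=2) -> (row=8, col=3)
  < (left): (row=8, col=3) -> (row=8, col=2)
  < (left): (row=8, col=2) -> (row=8, col=1)
  v (down): (row=8, col=1) -> (row=9, col=1)
  > (right): blocked, stay at (row=9, col=1)
Final: (row=9, col=1)

Answer: Final position: (row=9, col=1)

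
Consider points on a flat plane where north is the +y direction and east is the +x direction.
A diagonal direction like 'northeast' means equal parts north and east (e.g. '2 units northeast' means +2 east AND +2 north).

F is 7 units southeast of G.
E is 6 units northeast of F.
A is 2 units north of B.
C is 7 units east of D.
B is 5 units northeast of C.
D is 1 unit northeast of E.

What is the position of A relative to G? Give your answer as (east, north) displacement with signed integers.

Answer: A is at (east=26, north=7) relative to G.

Derivation:
Place G at the origin (east=0, north=0).
  F is 7 units southeast of G: delta (east=+7, north=-7); F at (east=7, north=-7).
  E is 6 units northeast of F: delta (east=+6, north=+6); E at (east=13, north=-1).
  D is 1 unit northeast of E: delta (east=+1, north=+1); D at (east=14, north=0).
  C is 7 units east of D: delta (east=+7, north=+0); C at (east=21, north=0).
  B is 5 units northeast of C: delta (east=+5, north=+5); B at (east=26, north=5).
  A is 2 units north of B: delta (east=+0, north=+2); A at (east=26, north=7).
Therefore A relative to G: (east=26, north=7).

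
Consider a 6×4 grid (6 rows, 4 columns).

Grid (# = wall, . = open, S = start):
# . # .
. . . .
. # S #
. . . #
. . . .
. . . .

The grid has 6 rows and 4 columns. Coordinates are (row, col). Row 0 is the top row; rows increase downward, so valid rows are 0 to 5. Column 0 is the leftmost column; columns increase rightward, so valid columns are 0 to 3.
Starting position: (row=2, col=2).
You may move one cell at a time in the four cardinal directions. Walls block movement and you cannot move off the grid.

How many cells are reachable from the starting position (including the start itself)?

Answer: Reachable cells: 19

Derivation:
BFS flood-fill from (row=2, col=2):
  Distance 0: (row=2, col=2)
  Distance 1: (row=1, col=2), (row=3, col=2)
  Distance 2: (row=1, col=1), (row=1, col=3), (row=3, col=1), (row=4, col=2)
  Distance 3: (row=0, col=1), (row=0, col=3), (row=1, col=0), (row=3, col=0), (row=4, col=1), (row=4, col=3), (row=5, col=2)
  Distance 4: (row=2, col=0), (row=4, col=0), (row=5, col=1), (row=5, col=3)
  Distance 5: (row=5, col=0)
Total reachable: 19 (grid has 19 open cells total)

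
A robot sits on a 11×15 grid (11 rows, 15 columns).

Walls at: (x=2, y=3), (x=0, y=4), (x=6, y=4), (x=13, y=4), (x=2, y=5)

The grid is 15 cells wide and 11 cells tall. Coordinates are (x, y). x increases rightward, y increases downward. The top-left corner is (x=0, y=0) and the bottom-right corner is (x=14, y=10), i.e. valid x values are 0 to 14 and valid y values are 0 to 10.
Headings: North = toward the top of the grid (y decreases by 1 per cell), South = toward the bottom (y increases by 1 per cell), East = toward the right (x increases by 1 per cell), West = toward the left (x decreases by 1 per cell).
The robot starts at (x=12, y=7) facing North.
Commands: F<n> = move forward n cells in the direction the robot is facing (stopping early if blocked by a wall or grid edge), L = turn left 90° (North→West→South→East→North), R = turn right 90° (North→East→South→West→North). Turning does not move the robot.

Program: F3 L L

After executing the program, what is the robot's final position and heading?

Answer: Final position: (x=12, y=4), facing South

Derivation:
Start: (x=12, y=7), facing North
  F3: move forward 3, now at (x=12, y=4)
  L: turn left, now facing West
  L: turn left, now facing South
Final: (x=12, y=4), facing South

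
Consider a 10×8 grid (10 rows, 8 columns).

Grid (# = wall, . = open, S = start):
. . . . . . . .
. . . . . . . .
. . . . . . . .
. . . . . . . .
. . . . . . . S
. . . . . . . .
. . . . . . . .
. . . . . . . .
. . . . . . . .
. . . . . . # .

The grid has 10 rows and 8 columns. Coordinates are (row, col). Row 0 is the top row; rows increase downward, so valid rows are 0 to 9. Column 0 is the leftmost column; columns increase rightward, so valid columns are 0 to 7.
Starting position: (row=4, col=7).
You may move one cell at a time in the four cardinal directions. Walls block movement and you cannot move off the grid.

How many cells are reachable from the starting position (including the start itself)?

Answer: Reachable cells: 79

Derivation:
BFS flood-fill from (row=4, col=7):
  Distance 0: (row=4, col=7)
  Distance 1: (row=3, col=7), (row=4, col=6), (row=5, col=7)
  Distance 2: (row=2, col=7), (row=3, col=6), (row=4, col=5), (row=5, col=6), (row=6, col=7)
  Distance 3: (row=1, col=7), (row=2, col=6), (row=3, col=5), (row=4, col=4), (row=5, col=5), (row=6, col=6), (row=7, col=7)
  Distance 4: (row=0, col=7), (row=1, col=6), (row=2, col=5), (row=3, col=4), (row=4, col=3), (row=5, col=4), (row=6, col=5), (row=7, col=6), (row=8, col=7)
  Distance 5: (row=0, col=6), (row=1, col=5), (row=2, col=4), (row=3, col=3), (row=4, col=2), (row=5, col=3), (row=6, col=4), (row=7, col=5), (row=8, col=6), (row=9, col=7)
  Distance 6: (row=0, col=5), (row=1, col=4), (row=2, col=3), (row=3, col=2), (row=4, col=1), (row=5, col=2), (row=6, col=3), (row=7, col=4), (row=8, col=5)
  Distance 7: (row=0, col=4), (row=1, col=3), (row=2, col=2), (row=3, col=1), (row=4, col=0), (row=5, col=1), (row=6, col=2), (row=7, col=3), (row=8, col=4), (row=9, col=5)
  Distance 8: (row=0, col=3), (row=1, col=2), (row=2, col=1), (row=3, col=0), (row=5, col=0), (row=6, col=1), (row=7, col=2), (row=8, col=3), (row=9, col=4)
  Distance 9: (row=0, col=2), (row=1, col=1), (row=2, col=0), (row=6, col=0), (row=7, col=1), (row=8, col=2), (row=9, col=3)
  Distance 10: (row=0, col=1), (row=1, col=0), (row=7, col=0), (row=8, col=1), (row=9, col=2)
  Distance 11: (row=0, col=0), (row=8, col=0), (row=9, col=1)
  Distance 12: (row=9, col=0)
Total reachable: 79 (grid has 79 open cells total)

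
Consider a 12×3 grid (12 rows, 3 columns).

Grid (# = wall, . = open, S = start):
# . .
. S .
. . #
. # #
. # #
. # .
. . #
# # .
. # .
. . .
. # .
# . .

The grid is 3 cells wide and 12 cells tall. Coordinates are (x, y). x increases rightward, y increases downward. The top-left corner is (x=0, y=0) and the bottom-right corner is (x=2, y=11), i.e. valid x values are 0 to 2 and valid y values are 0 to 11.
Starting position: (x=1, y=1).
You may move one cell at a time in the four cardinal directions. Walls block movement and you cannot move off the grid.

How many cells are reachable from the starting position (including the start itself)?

Answer: Reachable cells: 12

Derivation:
BFS flood-fill from (x=1, y=1):
  Distance 0: (x=1, y=1)
  Distance 1: (x=1, y=0), (x=0, y=1), (x=2, y=1), (x=1, y=2)
  Distance 2: (x=2, y=0), (x=0, y=2)
  Distance 3: (x=0, y=3)
  Distance 4: (x=0, y=4)
  Distance 5: (x=0, y=5)
  Distance 6: (x=0, y=6)
  Distance 7: (x=1, y=6)
Total reachable: 12 (grid has 23 open cells total)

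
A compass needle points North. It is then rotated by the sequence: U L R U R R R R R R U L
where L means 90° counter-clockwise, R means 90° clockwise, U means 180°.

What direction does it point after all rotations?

Answer: Final heading: West

Derivation:
Start: North
  U (U-turn (180°)) -> South
  L (left (90° counter-clockwise)) -> East
  R (right (90° clockwise)) -> South
  U (U-turn (180°)) -> North
  R (right (90° clockwise)) -> East
  R (right (90° clockwise)) -> South
  R (right (90° clockwise)) -> West
  R (right (90° clockwise)) -> North
  R (right (90° clockwise)) -> East
  R (right (90° clockwise)) -> South
  U (U-turn (180°)) -> North
  L (left (90° counter-clockwise)) -> West
Final: West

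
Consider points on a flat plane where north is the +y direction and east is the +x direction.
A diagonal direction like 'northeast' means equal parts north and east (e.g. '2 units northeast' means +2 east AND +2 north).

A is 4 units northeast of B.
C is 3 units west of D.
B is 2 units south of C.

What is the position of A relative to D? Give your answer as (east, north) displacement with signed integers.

Place D at the origin (east=0, north=0).
  C is 3 units west of D: delta (east=-3, north=+0); C at (east=-3, north=0).
  B is 2 units south of C: delta (east=+0, north=-2); B at (east=-3, north=-2).
  A is 4 units northeast of B: delta (east=+4, north=+4); A at (east=1, north=2).
Therefore A relative to D: (east=1, north=2).

Answer: A is at (east=1, north=2) relative to D.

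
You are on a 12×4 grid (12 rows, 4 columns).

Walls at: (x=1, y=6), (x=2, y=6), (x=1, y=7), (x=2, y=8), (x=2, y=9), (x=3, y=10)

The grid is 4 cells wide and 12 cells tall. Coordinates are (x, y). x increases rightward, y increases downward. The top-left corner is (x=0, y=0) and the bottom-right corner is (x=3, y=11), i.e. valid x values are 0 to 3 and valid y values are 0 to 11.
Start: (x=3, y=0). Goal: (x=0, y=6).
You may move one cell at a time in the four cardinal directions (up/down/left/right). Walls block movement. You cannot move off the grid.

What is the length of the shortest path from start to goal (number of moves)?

BFS from (x=3, y=0) until reaching (x=0, y=6):
  Distance 0: (x=3, y=0)
  Distance 1: (x=2, y=0), (x=3, y=1)
  Distance 2: (x=1, y=0), (x=2, y=1), (x=3, y=2)
  Distance 3: (x=0, y=0), (x=1, y=1), (x=2, y=2), (x=3, y=3)
  Distance 4: (x=0, y=1), (x=1, y=2), (x=2, y=3), (x=3, y=4)
  Distance 5: (x=0, y=2), (x=1, y=3), (x=2, y=4), (x=3, y=5)
  Distance 6: (x=0, y=3), (x=1, y=4), (x=2, y=5), (x=3, y=6)
  Distance 7: (x=0, y=4), (x=1, y=5), (x=3, y=7)
  Distance 8: (x=0, y=5), (x=2, y=7), (x=3, y=8)
  Distance 9: (x=0, y=6), (x=3, y=9)  <- goal reached here
One shortest path (9 moves): (x=3, y=0) -> (x=2, y=0) -> (x=1, y=0) -> (x=0, y=0) -> (x=0, y=1) -> (x=0, y=2) -> (x=0, y=3) -> (x=0, y=4) -> (x=0, y=5) -> (x=0, y=6)

Answer: Shortest path length: 9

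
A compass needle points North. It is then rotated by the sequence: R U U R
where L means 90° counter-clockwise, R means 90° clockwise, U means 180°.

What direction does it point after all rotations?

Start: North
  R (right (90° clockwise)) -> East
  U (U-turn (180°)) -> West
  U (U-turn (180°)) -> East
  R (right (90° clockwise)) -> South
Final: South

Answer: Final heading: South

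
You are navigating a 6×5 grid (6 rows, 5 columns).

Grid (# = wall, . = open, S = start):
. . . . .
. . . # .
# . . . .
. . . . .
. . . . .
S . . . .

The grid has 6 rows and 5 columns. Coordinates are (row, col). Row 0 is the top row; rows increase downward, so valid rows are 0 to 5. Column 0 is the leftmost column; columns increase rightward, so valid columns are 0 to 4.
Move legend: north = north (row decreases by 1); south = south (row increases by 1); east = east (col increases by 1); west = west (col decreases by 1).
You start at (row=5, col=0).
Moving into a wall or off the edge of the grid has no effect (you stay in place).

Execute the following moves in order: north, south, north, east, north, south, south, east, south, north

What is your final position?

Start: (row=5, col=0)
  north (north): (row=5, col=0) -> (row=4, col=0)
  south (south): (row=4, col=0) -> (row=5, col=0)
  north (north): (row=5, col=0) -> (row=4, col=0)
  east (east): (row=4, col=0) -> (row=4, col=1)
  north (north): (row=4, col=1) -> (row=3, col=1)
  south (south): (row=3, col=1) -> (row=4, col=1)
  south (south): (row=4, col=1) -> (row=5, col=1)
  east (east): (row=5, col=1) -> (row=5, col=2)
  south (south): blocked, stay at (row=5, col=2)
  north (north): (row=5, col=2) -> (row=4, col=2)
Final: (row=4, col=2)

Answer: Final position: (row=4, col=2)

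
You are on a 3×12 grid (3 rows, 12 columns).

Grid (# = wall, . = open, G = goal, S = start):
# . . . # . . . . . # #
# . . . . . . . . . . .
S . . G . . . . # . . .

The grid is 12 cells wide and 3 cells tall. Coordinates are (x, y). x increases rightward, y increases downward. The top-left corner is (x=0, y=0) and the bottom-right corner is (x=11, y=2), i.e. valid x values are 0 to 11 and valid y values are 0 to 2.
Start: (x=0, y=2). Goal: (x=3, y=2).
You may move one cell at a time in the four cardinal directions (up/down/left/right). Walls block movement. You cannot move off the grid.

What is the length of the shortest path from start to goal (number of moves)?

Answer: Shortest path length: 3

Derivation:
BFS from (x=0, y=2) until reaching (x=3, y=2):
  Distance 0: (x=0, y=2)
  Distance 1: (x=1, y=2)
  Distance 2: (x=1, y=1), (x=2, y=2)
  Distance 3: (x=1, y=0), (x=2, y=1), (x=3, y=2)  <- goal reached here
One shortest path (3 moves): (x=0, y=2) -> (x=1, y=2) -> (x=2, y=2) -> (x=3, y=2)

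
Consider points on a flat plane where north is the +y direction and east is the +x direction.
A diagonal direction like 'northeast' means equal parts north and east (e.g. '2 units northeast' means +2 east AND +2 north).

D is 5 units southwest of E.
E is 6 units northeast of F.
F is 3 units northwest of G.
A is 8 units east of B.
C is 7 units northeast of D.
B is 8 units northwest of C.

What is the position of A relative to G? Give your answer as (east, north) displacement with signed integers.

Place G at the origin (east=0, north=0).
  F is 3 units northwest of G: delta (east=-3, north=+3); F at (east=-3, north=3).
  E is 6 units northeast of F: delta (east=+6, north=+6); E at (east=3, north=9).
  D is 5 units southwest of E: delta (east=-5, north=-5); D at (east=-2, north=4).
  C is 7 units northeast of D: delta (east=+7, north=+7); C at (east=5, north=11).
  B is 8 units northwest of C: delta (east=-8, north=+8); B at (east=-3, north=19).
  A is 8 units east of B: delta (east=+8, north=+0); A at (east=5, north=19).
Therefore A relative to G: (east=5, north=19).

Answer: A is at (east=5, north=19) relative to G.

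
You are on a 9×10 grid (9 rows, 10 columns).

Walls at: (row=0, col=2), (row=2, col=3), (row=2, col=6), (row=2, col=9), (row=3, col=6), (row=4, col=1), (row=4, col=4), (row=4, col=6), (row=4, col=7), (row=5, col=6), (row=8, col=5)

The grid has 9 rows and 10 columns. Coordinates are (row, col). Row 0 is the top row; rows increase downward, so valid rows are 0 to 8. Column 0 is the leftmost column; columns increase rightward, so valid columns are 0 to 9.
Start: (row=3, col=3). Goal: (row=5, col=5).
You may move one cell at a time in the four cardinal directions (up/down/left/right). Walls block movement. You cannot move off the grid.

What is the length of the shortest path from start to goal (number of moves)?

Answer: Shortest path length: 4

Derivation:
BFS from (row=3, col=3) until reaching (row=5, col=5):
  Distance 0: (row=3, col=3)
  Distance 1: (row=3, col=2), (row=3, col=4), (row=4, col=3)
  Distance 2: (row=2, col=2), (row=2, col=4), (row=3, col=1), (row=3, col=5), (row=4, col=2), (row=5, col=3)
  Distance 3: (row=1, col=2), (row=1, col=4), (row=2, col=1), (row=2, col=5), (row=3, col=0), (row=4, col=5), (row=5, col=2), (row=5, col=4), (row=6, col=3)
  Distance 4: (row=0, col=4), (row=1, col=1), (row=1, col=3), (row=1, col=5), (row=2, col=0), (row=4, col=0), (row=5, col=1), (row=5, col=5), (row=6, col=2), (row=6, col=4), (row=7, col=3)  <- goal reached here
One shortest path (4 moves): (row=3, col=3) -> (row=3, col=4) -> (row=3, col=5) -> (row=4, col=5) -> (row=5, col=5)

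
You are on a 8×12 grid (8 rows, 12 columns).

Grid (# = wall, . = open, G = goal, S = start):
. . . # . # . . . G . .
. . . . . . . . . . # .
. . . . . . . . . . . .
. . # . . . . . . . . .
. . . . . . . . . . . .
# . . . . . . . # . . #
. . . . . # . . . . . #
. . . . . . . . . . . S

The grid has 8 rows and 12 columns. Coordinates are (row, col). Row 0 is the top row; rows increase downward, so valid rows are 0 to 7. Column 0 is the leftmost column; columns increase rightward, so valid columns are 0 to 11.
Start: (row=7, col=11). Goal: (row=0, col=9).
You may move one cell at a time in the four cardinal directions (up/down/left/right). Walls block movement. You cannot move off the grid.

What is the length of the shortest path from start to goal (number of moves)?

BFS from (row=7, col=11) until reaching (row=0, col=9):
  Distance 0: (row=7, col=11)
  Distance 1: (row=7, col=10)
  Distance 2: (row=6, col=10), (row=7, col=9)
  Distance 3: (row=5, col=10), (row=6, col=9), (row=7, col=8)
  Distance 4: (row=4, col=10), (row=5, col=9), (row=6, col=8), (row=7, col=7)
  Distance 5: (row=3, col=10), (row=4, col=9), (row=4, col=11), (row=6, col=7), (row=7, col=6)
  Distance 6: (row=2, col=10), (row=3, col=9), (row=3, col=11), (row=4, col=8), (row=5, col=7), (row=6, col=6), (row=7, col=5)
  Distance 7: (row=2, col=9), (row=2, col=11), (row=3, col=8), (row=4, col=7), (row=5, col=6), (row=7, col=4)
  Distance 8: (row=1, col=9), (row=1, col=11), (row=2, col=8), (row=3, col=7), (row=4, col=6), (row=5, col=5), (row=6, col=4), (row=7, col=3)
  Distance 9: (row=0, col=9), (row=0, col=11), (row=1, col=8), (row=2, col=7), (row=3, col=6), (row=4, col=5), (row=5, col=4), (row=6, col=3), (row=7, col=2)  <- goal reached here
One shortest path (9 moves): (row=7, col=11) -> (row=7, col=10) -> (row=7, col=9) -> (row=6, col=9) -> (row=5, col=9) -> (row=4, col=9) -> (row=3, col=9) -> (row=2, col=9) -> (row=1, col=9) -> (row=0, col=9)

Answer: Shortest path length: 9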